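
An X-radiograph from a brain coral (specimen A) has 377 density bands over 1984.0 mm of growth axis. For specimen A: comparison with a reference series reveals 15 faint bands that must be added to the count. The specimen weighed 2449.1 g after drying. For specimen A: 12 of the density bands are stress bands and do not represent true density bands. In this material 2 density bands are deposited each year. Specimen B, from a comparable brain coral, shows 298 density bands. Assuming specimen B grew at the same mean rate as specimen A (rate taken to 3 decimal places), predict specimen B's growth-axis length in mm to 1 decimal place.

1555.9 mm

Specimen A: adjusted count: 377 − 12 + 15 = 380 density bands.
Specimen A: dividing by 2 density bands per year: 380 / 2 = 190 years.
A: Extension rate ≈ 1984.0 / 190 = 10.442 mm/year.
Specimen B: with 2 density bands per year, 298 / 2 = 149 years. Length of B = 10.442 × 149 = 1555.9 mm.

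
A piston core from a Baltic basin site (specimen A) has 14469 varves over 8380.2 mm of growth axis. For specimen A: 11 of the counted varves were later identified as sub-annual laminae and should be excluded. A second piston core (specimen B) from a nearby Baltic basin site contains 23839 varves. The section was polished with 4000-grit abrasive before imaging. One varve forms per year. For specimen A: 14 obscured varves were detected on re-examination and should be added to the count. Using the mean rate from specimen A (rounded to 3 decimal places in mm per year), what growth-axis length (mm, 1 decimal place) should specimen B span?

Specimen A: after corrections the count is 14469 − 11 + 14 = 14472 varves.
A: Extension rate ≈ 8380.2 / 14472 = 0.579 mm per year.
Length of B = 0.579 × 23839 = 13802.8 mm.

13802.8 mm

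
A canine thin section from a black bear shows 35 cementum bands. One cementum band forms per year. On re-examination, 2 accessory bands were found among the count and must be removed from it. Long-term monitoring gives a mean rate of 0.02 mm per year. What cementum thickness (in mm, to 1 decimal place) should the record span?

After corrections the count is 35 − 2 = 33 cementum bands.
Predicted length = 0.02 mm/year × 33 years = 0.7 mm.

0.7 mm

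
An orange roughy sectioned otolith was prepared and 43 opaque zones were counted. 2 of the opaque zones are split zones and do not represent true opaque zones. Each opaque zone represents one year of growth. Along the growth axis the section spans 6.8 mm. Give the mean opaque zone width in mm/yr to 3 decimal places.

0.166 mm/yr

Correcting the raw count gives 43 − 2 = 41 true opaque zones.
Mean rate = 6.8 mm / 41 years ≈ 0.166 mm/yr.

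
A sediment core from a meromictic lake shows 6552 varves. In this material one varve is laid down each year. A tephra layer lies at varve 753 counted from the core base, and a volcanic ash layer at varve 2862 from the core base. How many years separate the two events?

2109 years

The two markers are separated by 2862 − 753 = 2109 varves.
One varve per year makes the interval 2109 years.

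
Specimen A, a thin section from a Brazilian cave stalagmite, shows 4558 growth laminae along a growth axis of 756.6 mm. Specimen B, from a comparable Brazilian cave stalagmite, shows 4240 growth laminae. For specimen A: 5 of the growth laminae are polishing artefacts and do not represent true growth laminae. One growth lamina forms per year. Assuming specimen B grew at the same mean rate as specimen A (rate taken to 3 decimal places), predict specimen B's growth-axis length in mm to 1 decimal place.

703.8 mm

Specimen A: true growth lamina count = 4558 − 5 = 4553.
A: Mean rate = 756.6 mm / 4553 years ≈ 0.166 mm/year.
For B, 0.166 mm/year × 4240 years = 703.8 mm.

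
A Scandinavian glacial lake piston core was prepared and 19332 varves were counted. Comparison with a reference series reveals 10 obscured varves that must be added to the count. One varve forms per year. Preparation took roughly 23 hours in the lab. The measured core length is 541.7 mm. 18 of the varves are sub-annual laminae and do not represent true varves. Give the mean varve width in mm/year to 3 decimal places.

0.028 mm/year

True varve count = 19332 − 18 + 10 = 19324.
Mean rate = 541.7 mm / 19324 years ≈ 0.028 mm/year.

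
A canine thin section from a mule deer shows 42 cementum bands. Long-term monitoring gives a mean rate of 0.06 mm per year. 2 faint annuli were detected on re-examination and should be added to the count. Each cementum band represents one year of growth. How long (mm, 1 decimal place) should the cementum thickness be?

Adjusted count: 42 + 2 = 44 cementum bands.
Length ≈ 0.06 × 44 = 2.6 mm.

2.6 mm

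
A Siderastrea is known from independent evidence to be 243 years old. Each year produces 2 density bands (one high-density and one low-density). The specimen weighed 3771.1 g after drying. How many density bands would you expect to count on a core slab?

With 2 density bands per year, 243 years would produce 243 × 2 = 486 density bands.
So 486 density bands should be present.

486 density bands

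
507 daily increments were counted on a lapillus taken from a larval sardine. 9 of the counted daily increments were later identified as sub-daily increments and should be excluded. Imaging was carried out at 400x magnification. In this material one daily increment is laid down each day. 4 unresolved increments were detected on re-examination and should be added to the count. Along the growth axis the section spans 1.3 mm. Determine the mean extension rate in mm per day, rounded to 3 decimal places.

Adjusted count: 507 − 9 + 4 = 502 daily increments.
Extension rate ≈ 1.3 / 502 = 0.003 mm per day.

0.003 mm per day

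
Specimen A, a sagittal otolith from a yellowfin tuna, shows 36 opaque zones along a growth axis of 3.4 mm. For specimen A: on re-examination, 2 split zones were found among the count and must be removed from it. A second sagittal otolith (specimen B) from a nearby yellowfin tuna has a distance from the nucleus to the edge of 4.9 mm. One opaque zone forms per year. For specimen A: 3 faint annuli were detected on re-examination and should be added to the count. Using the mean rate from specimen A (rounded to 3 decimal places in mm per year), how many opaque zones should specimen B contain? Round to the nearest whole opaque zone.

53 opaque zones

Specimen A: adjusted count: 36 − 2 + 3 = 37 opaque zones.
A: Extension rate ≈ 3.4 / 37 = 0.092 mm/year.
B spans 4.9 / 0.092 = 53.26 years ≈ 53 opaque zones.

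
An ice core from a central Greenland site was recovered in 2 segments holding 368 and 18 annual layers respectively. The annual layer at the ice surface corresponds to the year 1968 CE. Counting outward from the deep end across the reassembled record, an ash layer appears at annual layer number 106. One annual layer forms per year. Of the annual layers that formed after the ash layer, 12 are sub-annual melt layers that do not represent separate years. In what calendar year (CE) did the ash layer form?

Total annual layers = 368 + 18 = 386.
Between annual layer 106 and the ice surface there are 386 − 106 = 280 annual layers.
Removing the 12 false annual layers leaves 280 − 12 = 268 true annual layers beyond the ash layer.
The annual layer at the ice surface is 1968 CE, so the ash layer dates to 1968 − 268 = 1700 CE.

1700 CE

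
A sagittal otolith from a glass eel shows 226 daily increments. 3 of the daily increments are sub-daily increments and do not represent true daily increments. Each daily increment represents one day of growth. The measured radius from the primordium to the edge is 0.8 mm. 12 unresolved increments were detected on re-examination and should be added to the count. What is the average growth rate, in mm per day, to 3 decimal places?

0.003 mm per day

After corrections the count is 226 − 3 + 12 = 235 daily increments.
Extension rate ≈ 0.8 / 235 = 0.003 mm per day.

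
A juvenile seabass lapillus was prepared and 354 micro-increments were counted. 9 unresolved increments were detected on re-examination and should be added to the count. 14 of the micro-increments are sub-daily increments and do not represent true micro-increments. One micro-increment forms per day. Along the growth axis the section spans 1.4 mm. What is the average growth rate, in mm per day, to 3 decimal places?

0.004 mm per day

Correcting the raw count gives 354 − 14 + 9 = 349 true micro-increments.
Extension rate ≈ 1.4 / 349 = 0.004 mm per day.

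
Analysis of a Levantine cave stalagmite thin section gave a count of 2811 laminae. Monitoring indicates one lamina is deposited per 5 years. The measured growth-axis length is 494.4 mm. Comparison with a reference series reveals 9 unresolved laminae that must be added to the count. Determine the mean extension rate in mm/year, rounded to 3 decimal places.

Adjusted count: 2811 + 9 = 2820 laminae.
Multiplying by 5 years per lamina: 2820 × 5 = 14100 years.
494.4 mm over 14100 years gives 494.4 / 14100 ≈ 0.035 mm/year.

0.035 mm/year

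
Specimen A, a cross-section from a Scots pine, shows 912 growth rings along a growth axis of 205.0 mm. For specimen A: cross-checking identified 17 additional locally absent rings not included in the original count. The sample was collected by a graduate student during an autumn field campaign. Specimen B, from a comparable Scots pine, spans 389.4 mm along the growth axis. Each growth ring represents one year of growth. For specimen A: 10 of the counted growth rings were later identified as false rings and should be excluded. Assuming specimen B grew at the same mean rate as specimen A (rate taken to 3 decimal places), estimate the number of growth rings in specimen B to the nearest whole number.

Specimen A: adjusted count: 912 − 10 + 17 = 919 growth rings.
A: 205.0 mm over 919 years gives 205.0 / 919 ≈ 0.223 mm per year.
For B, 389.4 / 0.223 = 1746.19 years ≈ 1746 growth rings.

1746 growth rings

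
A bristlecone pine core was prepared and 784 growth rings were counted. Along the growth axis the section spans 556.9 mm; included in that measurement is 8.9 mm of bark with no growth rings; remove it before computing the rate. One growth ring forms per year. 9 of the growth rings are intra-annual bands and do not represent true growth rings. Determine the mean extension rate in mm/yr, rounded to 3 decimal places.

True growth ring count = 784 − 9 = 775.
Net length = 556.9 − 8.9 = 548.0 mm.
548.0 mm over 775 years gives 548.0 / 775 ≈ 0.707 mm/yr.

0.707 mm/yr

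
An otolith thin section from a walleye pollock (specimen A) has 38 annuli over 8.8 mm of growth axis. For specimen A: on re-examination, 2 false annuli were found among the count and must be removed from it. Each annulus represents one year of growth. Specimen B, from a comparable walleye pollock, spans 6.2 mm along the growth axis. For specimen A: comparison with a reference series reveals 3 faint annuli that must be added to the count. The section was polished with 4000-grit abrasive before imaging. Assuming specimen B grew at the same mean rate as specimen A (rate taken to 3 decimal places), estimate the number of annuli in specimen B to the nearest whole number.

Specimen A: true annulus count = 38 − 2 + 3 = 39.
A: 8.8 mm over 39 years gives 8.8 / 39 ≈ 0.226 mm/year.
Specimen B: 6.2 mm / 0.226 mm per year = 27.43 years ≈ 27 annuli.

27 annuli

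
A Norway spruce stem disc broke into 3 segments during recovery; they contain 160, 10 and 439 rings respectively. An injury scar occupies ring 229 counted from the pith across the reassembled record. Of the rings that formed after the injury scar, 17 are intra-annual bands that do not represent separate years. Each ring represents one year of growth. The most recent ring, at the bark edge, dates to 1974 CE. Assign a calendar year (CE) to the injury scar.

1611 CE

Total rings = 160 + 10 + 439 = 609.
609 − 229 = 380 rings lie beyond the injury scar toward the bark edge.
Removing the 17 false rings leaves 380 − 17 = 363 true rings beyond the injury scar.
1974 − 363 = 1611 CE.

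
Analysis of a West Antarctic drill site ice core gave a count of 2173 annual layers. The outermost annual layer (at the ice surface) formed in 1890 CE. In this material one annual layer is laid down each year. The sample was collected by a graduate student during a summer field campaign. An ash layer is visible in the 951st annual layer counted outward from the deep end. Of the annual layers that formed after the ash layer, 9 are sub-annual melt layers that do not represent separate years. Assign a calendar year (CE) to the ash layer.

677 CE

2173 − 951 = 1222 annual layers lie beyond the ash layer toward the ice surface.
Removing the 9 false annual layers leaves 1222 − 9 = 1213 true annual layers beyond the ash layer.
Counting back 1213 years from 1890 CE places the ash layer in 1890 − 1213 = 677 CE.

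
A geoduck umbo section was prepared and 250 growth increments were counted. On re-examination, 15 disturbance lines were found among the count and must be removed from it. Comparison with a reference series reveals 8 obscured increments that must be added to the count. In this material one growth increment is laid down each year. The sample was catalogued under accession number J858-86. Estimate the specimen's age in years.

True growth increment count = 250 − 15 + 8 = 243.
One growth increment per year makes the duration 243 years.

243 years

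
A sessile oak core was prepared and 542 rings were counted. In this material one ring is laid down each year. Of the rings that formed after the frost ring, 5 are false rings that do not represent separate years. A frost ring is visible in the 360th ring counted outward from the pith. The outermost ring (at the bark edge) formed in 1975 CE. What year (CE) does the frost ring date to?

1798 CE

542 − 360 = 182 rings lie beyond the frost ring toward the bark edge.
Removing the 5 false rings leaves 182 − 5 = 177 true rings beyond the frost ring.
The ring at the bark edge is 1975 CE, so the frost ring dates to 1975 − 177 = 1798 CE.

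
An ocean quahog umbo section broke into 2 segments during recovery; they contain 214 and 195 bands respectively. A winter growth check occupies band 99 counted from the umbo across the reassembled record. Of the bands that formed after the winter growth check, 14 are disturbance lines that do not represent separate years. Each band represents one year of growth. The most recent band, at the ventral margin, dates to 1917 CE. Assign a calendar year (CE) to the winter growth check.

Total bands = 214 + 195 = 409.
The winter growth check sits at band 99 from the umbo, so 409 − 99 = 310 bands formed after it.
310 − 14 false = 296 true bands after the winter growth check.
1917 − 296 = 1621 CE.

1621 CE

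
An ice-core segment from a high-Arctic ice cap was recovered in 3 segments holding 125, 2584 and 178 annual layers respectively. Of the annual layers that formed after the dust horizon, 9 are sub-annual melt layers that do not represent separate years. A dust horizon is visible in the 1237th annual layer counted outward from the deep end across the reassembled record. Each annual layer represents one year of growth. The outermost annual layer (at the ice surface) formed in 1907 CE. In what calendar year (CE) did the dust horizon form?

Total annual layers = 125 + 2584 + 178 = 2887.
2887 − 1237 = 1650 annual layers lie beyond the dust horizon toward the ice surface.
Excluding 9 false annual layers: 1650 − 9 = 1641.
1907 − 1641 = 266 CE.

266 CE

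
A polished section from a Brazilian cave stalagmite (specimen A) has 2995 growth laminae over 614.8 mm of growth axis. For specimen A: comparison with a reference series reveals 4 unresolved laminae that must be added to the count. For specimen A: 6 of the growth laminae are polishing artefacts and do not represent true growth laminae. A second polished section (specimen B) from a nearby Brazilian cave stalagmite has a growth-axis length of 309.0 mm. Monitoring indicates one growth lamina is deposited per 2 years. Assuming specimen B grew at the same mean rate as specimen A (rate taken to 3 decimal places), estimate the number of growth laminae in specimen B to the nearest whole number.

Specimen A: correcting the raw count gives 2995 − 6 + 4 = 2993 true growth laminae.
Specimen A: at 2 years per growth lamina, 2993 × 2 = 5986 years.
A: Extension rate ≈ 614.8 / 5986 = 0.103 mm per year.
B spans 309.0 / 0.103 = 3000.00 years; at 2 years per growth lamina that is 3000.00 / 2 ≈ 1500 growth laminae.

1500 growth laminae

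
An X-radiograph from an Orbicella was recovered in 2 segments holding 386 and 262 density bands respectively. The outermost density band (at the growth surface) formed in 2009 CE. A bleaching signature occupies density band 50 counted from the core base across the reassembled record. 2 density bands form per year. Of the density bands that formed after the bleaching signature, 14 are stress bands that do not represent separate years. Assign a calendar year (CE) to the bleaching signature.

Total density bands = 386 + 262 = 648.
648 − 50 = 598 density bands lie beyond the bleaching signature toward the growth surface.
598 − 14 false = 584 true density bands after the bleaching signature.
584 density bands at 2 per year is 584 / 2 = 292 years.
Counting back 292 years from 2009 CE places the bleaching signature in 2009 − 292 = 1717 CE.

1717 CE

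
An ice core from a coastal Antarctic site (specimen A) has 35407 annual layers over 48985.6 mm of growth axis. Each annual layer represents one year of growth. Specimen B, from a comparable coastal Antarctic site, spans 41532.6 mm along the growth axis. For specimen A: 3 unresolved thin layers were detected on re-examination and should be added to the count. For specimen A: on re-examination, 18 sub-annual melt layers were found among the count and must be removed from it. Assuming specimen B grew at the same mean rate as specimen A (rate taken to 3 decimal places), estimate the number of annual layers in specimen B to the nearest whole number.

Specimen A: correcting the raw count gives 35407 − 18 + 3 = 35392 true annual layers.
A: Mean rate = 48985.6 mm / 35392 years ≈ 1.384 mm/yr.
B spans 41532.6 / 1.384 = 30009.10 years ≈ 30009 annual layers.

30009 annual layers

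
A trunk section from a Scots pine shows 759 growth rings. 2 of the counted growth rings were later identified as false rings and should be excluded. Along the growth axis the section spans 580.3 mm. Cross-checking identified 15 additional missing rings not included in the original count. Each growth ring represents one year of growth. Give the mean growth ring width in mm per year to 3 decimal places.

True growth ring count = 759 − 2 + 15 = 772.
Extension rate ≈ 580.3 / 772 = 0.752 mm per year.

0.752 mm per year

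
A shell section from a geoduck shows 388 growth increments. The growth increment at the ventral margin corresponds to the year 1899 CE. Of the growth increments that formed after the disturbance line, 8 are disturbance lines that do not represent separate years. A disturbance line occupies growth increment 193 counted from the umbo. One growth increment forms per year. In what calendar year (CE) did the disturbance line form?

388 − 193 = 195 growth increments lie beyond the disturbance line toward the ventral margin.
195 − 8 false = 187 true growth increments after the disturbance line.
1899 − 187 = 1712 CE.

1712 CE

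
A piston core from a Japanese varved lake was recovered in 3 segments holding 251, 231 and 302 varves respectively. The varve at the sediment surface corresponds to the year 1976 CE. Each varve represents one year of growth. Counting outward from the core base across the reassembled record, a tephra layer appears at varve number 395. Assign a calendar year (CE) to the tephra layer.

Total varves = 251 + 231 + 302 = 784.
Between varve 395 and the sediment surface there are 784 − 395 = 389 varves.
The varve at the sediment surface is 1976 CE, so the tephra layer dates to 1976 − 389 = 1587 CE.

1587 CE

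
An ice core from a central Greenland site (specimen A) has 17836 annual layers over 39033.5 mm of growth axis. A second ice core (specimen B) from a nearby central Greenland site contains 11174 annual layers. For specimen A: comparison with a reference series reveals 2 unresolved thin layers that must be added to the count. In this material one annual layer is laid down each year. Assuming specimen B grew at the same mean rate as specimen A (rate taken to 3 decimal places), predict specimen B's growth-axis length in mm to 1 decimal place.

Specimen A: correcting the raw count gives 17836 + 2 = 17838 true annual layers.
A: Extension rate ≈ 39033.5 / 17838 = 2.188 mm per year.
B's length ≈ 2.188 × 11174 = 24448.7 mm.

24448.7 mm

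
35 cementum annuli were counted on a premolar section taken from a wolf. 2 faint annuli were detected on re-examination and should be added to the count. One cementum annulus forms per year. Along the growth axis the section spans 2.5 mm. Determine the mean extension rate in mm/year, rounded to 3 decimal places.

0.068 mm/year

Correcting the raw count gives 35 + 2 = 37 true cementum annuli.
Mean rate = 2.5 mm / 37 years ≈ 0.068 mm/year.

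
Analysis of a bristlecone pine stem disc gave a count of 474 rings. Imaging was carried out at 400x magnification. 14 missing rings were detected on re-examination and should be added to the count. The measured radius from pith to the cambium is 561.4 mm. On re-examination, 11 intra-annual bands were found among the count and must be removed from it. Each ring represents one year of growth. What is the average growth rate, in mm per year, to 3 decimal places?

1.177 mm per year

True ring count = 474 − 11 + 14 = 477.
561.4 mm over 477 years gives 561.4 / 477 ≈ 1.177 mm per year.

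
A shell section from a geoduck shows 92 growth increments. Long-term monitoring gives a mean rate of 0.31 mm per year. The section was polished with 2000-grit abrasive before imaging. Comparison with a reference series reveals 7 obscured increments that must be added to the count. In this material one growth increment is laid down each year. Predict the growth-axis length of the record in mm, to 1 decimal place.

30.7 mm

Correcting the raw count gives 92 + 7 = 99 true growth increments.
99 years at 0.31 mm/year gives 0.31 × 99 = 30.7 mm.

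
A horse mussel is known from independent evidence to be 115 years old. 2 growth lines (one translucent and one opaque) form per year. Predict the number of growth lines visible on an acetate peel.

115 years at 2 growth lines per year gives 115 × 2 = 230 growth lines.
So 230 growth lines should be present.

230 growth lines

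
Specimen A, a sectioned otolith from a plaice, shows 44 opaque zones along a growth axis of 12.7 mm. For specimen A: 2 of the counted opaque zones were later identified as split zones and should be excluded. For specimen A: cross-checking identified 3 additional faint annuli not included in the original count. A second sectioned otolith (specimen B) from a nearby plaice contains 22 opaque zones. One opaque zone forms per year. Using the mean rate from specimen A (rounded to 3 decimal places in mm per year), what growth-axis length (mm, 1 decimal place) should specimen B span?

6.2 mm

Specimen A: after corrections the count is 44 − 2 + 3 = 45 opaque zones.
A: Extension rate ≈ 12.7 / 45 = 0.282 mm/yr.
Length of B = 0.282 × 22 = 6.2 mm.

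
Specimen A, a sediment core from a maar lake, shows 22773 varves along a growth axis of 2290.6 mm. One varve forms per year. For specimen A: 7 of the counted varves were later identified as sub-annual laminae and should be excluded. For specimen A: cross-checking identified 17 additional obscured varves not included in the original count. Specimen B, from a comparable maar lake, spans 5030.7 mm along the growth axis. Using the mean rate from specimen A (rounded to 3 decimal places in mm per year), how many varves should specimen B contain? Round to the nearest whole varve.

Specimen A: true varve count = 22773 − 7 + 17 = 22783.
A: Mean rate = 2290.6 mm / 22783 years ≈ 0.101 mm per year.
For B, 5030.7 / 0.101 = 49808.91 years ≈ 49809 varves.

49809 varves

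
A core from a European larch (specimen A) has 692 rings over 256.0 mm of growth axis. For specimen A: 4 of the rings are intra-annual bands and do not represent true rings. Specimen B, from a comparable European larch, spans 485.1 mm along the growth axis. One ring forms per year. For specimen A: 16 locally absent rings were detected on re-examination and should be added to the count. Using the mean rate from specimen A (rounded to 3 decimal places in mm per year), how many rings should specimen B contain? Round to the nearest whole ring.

Specimen A: adjusted count: 692 − 4 + 16 = 704 rings.
A: 256.0 mm over 704 years gives 256.0 / 704 ≈ 0.364 mm per year.
B spans 485.1 / 0.364 = 1332.69 years ≈ 1333 rings.

1333 rings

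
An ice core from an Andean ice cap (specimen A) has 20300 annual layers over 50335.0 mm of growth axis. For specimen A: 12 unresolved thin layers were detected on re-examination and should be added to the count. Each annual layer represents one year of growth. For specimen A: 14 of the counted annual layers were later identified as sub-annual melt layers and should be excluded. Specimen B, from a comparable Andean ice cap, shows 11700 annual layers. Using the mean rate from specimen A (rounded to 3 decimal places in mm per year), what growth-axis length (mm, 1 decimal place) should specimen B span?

29016.0 mm

Specimen A: adjusted count: 20300 − 14 + 12 = 20298 annual layers.
A: Mean rate = 50335.0 mm / 20298 years ≈ 2.480 mm per year.
Length of B = 2.480 × 11700 = 29016.0 mm.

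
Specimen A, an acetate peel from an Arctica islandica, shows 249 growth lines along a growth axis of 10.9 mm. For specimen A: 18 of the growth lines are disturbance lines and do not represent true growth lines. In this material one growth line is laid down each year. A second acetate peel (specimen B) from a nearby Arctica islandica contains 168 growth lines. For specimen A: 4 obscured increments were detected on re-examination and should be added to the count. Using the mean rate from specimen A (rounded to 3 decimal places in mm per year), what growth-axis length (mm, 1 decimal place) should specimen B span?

Specimen A: adjusted count: 249 − 18 + 4 = 235 growth lines.
A: 10.9 mm over 235 years gives 10.9 / 235 ≈ 0.046 mm per year.
Length of B = 0.046 × 168 = 7.7 mm.

7.7 mm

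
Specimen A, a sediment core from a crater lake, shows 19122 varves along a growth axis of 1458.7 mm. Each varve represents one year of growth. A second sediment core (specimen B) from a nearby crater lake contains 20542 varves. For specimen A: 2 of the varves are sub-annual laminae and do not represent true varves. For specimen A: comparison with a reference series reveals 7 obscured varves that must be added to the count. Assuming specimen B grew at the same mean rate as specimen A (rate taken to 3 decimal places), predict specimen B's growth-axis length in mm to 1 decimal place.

Specimen A: correcting the raw count gives 19122 − 2 + 7 = 19127 true varves.
A: Mean rate = 1458.7 mm / 19127 years ≈ 0.076 mm/year.
For B, 0.076 mm/year × 20542 years = 1561.2 mm.

1561.2 mm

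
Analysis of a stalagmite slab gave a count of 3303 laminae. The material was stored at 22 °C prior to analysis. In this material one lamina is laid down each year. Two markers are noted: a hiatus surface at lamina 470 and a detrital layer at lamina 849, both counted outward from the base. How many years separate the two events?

379 yr

849 − 470 = 379 laminae lie between the two events.
One lamina per year makes the interval 379 years.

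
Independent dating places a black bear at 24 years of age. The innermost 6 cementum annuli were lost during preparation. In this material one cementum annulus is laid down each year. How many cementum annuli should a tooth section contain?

18 cementum annuli

Expected cementum annuli over 24 years: 24.
24 − 6 missed = 18 cementum annuli expected in the prepared section.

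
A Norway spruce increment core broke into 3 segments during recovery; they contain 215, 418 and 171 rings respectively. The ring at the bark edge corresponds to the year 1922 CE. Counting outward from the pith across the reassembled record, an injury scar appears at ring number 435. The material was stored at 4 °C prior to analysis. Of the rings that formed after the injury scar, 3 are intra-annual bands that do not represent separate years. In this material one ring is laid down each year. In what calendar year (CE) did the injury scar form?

1556 CE

Total rings = 215 + 418 + 171 = 804.
804 − 435 = 369 rings lie beyond the injury scar toward the bark edge.
Removing the 3 false rings leaves 369 − 3 = 366 true rings beyond the injury scar.
1922 − 366 = 1556 CE.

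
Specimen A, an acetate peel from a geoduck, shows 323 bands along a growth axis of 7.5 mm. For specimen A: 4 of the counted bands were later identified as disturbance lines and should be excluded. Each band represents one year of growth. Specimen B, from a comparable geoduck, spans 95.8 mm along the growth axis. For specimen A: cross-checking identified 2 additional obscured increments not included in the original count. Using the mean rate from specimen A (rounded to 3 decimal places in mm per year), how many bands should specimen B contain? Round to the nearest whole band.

Specimen A: correcting the raw count gives 323 − 4 + 2 = 321 true bands.
A: Mean rate = 7.5 mm / 321 years ≈ 0.023 mm/year.
B spans 95.8 / 0.023 = 4165.22 years ≈ 4165 bands.

4165 bands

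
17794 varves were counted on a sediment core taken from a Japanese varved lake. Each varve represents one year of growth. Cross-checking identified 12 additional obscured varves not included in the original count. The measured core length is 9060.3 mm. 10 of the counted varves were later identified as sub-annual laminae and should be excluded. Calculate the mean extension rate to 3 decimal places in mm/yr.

After corrections the count is 17794 − 10 + 12 = 17796 varves.
Mean rate = 9060.3 mm / 17796 years ≈ 0.509 mm/yr.

0.509 mm/yr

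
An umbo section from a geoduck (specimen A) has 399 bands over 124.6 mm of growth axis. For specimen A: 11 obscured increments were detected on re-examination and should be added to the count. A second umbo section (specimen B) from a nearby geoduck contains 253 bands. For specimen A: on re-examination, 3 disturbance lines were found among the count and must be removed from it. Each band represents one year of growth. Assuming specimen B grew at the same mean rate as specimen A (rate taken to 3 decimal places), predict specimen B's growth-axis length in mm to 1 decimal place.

Specimen A: after corrections the count is 399 − 3 + 11 = 407 bands.
A: Extension rate ≈ 124.6 / 407 = 0.306 mm per year.
Length of B = 0.306 × 253 = 77.4 mm.

77.4 mm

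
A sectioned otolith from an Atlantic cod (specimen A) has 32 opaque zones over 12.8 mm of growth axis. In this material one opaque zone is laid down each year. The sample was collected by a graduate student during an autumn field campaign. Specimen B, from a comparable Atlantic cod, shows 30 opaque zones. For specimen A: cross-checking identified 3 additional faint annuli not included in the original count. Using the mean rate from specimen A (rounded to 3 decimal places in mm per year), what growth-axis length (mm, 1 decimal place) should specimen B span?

Specimen A: after corrections the count is 32 + 3 = 35 opaque zones.
A: Extension rate ≈ 12.8 / 35 = 0.366 mm per year.
Length of B = 0.366 × 30 = 11.0 mm.

11.0 mm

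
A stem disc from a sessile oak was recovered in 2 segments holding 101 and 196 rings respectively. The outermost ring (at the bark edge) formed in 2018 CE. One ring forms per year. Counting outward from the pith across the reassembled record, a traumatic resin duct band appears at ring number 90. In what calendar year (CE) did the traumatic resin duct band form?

1811 CE

Total rings = 101 + 196 = 297.
297 − 90 = 207 rings lie beyond the traumatic resin duct band toward the bark edge.
2018 − 207 = 1811 CE.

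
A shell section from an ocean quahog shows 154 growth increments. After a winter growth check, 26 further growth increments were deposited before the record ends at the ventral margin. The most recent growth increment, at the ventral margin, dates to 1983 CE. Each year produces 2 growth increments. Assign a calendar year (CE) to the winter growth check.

1970 CE

26 growth increments formed after the winter growth check.
26 growth increments at 2 per year is 26 / 2 = 13 years.
The growth increment at the ventral margin is 1983 CE, so the winter growth check dates to 1983 − 13 = 1970 CE.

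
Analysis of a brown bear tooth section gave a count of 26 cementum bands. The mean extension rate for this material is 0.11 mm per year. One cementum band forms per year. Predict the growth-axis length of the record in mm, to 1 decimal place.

2.9 mm

26 years of growth are recorded.
26 years at 0.11 mm/year gives 0.11 × 26 = 2.9 mm.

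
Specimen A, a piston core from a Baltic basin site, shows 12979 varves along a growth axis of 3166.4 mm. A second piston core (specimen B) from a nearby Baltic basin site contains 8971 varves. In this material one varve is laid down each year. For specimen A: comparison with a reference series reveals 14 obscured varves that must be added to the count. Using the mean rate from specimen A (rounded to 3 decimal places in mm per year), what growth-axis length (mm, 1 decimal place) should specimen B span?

2188.9 mm

Specimen A: correcting the raw count gives 12979 + 14 = 12993 true varves.
A: 3166.4 mm over 12993 years gives 3166.4 / 12993 ≈ 0.244 mm/yr.
For B, 0.244 mm/year × 8971 years = 2188.9 mm.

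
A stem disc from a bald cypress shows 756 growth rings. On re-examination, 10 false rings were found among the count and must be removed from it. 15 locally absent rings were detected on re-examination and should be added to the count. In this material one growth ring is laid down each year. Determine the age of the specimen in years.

761 yr

Adjusted count: 756 − 10 + 15 = 761 growth rings.
At one growth ring per year, that is 761 years.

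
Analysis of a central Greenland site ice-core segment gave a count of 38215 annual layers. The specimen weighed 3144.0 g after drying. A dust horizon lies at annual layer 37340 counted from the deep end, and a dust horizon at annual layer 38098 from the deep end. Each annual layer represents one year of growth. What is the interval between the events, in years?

The two markers are separated by 38098 − 37340 = 758 annual layers.
That is 758 years at one annual layer per year.

758 years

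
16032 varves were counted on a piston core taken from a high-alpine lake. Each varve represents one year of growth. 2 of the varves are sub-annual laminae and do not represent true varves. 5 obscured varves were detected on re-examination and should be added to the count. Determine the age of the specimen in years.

16035 yr

Adjusted count: 16032 − 2 + 5 = 16035 varves.
One varve per year makes the duration 16035 years.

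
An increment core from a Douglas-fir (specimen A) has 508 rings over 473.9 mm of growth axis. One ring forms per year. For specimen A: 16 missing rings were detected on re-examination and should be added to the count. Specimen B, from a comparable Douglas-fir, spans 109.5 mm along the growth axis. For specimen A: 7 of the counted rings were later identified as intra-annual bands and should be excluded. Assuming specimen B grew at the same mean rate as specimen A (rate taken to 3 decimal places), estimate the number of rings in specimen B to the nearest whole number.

Specimen A: adjusted count: 508 − 7 + 16 = 517 rings.
A: 473.9 mm over 517 years gives 473.9 / 517 ≈ 0.917 mm/year.
For B, 109.5 / 0.917 = 119.41 years ≈ 119 rings.

119 rings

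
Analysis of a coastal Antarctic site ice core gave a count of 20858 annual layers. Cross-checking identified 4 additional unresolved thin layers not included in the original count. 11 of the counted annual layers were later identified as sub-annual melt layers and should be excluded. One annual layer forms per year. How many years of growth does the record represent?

Adjusted count: 20858 − 11 + 4 = 20851 annual layers.
One annual layer per year makes the duration 20851 years.

20851 years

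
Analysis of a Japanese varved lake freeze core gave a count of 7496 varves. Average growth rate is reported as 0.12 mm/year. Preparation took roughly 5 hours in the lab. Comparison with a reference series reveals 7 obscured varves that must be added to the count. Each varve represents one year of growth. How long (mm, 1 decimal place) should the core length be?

900.4 mm

Correcting the raw count gives 7496 + 7 = 7503 true varves.
Length ≈ 0.12 × 7503 = 900.4 mm.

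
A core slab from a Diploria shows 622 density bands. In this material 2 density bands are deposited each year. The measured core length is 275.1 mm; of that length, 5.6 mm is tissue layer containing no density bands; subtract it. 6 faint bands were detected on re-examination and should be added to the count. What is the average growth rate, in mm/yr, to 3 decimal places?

0.858 mm/yr

After corrections the count is 622 + 6 = 628 density bands.
With 2 density bands per year, 628 / 2 = 314 years.
Removing the 5.6 mm offcut leaves 275.1 − 5.6 = 269.5 mm.
Mean rate = 269.5 mm / 314 years ≈ 0.858 mm/yr.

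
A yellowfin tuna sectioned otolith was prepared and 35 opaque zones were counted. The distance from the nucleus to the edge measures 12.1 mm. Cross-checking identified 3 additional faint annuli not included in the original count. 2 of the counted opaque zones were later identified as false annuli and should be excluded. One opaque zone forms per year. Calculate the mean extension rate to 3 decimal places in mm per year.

True opaque zone count = 35 − 2 + 3 = 36.
Mean rate = 12.1 mm / 36 years ≈ 0.336 mm per year.

0.336 mm per year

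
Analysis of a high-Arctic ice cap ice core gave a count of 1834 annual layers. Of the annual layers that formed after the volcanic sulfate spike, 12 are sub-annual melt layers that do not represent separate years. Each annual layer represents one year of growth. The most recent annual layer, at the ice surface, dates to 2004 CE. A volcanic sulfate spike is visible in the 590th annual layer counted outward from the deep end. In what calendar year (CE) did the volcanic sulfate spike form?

Between annual layer 590 and the ice surface there are 1834 − 590 = 1244 annual layers.
Removing the 12 false annual layers leaves 1244 − 12 = 1232 true annual layers beyond the volcanic sulfate spike.
The annual layer at the ice surface is 2004 CE, so the volcanic sulfate spike dates to 2004 − 1232 = 772 CE.

772 CE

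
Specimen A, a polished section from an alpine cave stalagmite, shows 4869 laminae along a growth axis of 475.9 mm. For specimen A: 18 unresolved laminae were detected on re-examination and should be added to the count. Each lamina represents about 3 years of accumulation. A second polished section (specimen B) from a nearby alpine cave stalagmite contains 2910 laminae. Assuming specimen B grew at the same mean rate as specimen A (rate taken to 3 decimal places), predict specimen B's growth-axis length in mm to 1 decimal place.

279.4 mm

Specimen A: adjusted count: 4869 + 18 = 4887 laminae.
Specimen A: multiplying by 3 years per lamina: 4887 × 3 = 14661 years.
A: Mean rate = 475.9 mm / 14661 years ≈ 0.032 mm/yr.
Specimen B: multiplying by 3 years per lamina: 2910 × 3 = 8730 years. B's length ≈ 0.032 × 8730 = 279.4 mm.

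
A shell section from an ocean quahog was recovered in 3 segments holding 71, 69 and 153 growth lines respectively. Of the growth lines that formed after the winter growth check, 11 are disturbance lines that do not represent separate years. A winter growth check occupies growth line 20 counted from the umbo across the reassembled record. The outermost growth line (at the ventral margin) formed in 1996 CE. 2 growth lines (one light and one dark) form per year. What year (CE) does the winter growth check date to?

Total growth lines = 71 + 69 + 153 = 293.
The winter growth check sits at growth line 20 from the umbo, so 293 − 20 = 273 growth lines formed after it.
Removing the 11 false growth lines leaves 273 − 11 = 262 true growth lines beyond the winter growth check.
Dividing by 2 growth lines per year: 262 / 2 = 131 years.
Counting back 131 years from 1996 CE places the winter growth check in 1996 − 131 = 1865 CE.

1865 CE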